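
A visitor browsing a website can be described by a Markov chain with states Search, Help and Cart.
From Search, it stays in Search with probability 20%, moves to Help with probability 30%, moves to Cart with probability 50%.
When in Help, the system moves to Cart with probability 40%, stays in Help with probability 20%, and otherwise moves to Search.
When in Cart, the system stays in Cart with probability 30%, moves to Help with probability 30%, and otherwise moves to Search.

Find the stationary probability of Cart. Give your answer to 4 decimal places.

0.3939

Let the stationary distribution be π with π = πP and π_1 + π_2 + π_3 = 1.
π_1 = 0.2·π_1 + 0.4·π_2 + 0.4·π_3
π_2 = 0.3·π_1 + 0.2·π_2 + 0.3·π_3
Solving with the normalization constraint gives π = (0.3333, 0.2727, 0.3939).
So the stationary probability of Cart is 0.3939.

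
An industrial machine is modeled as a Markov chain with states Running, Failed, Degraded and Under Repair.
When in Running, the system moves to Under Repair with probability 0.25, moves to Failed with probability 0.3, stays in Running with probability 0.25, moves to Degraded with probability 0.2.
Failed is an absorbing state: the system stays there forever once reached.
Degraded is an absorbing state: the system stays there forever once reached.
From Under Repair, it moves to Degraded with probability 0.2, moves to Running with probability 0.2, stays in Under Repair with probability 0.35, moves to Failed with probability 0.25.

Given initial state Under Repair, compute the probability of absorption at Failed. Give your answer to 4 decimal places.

0.5657

Let h(s) be the probability of absorption at Failed starting from transient state s. Then h(Failed) = 1 and h(Degraded) = 0. By first-step analysis:
h(Running) = 0.25·h(Running) + 0.3·1 + 0.2·0 + 0.25·h(Under Repair)
h(Under Repair) = 0.2·h(Running) + 0.25·1 + 0.2·0 + 0.35·h(Under Repair)
Solving: h(Running) = 0.5886, h(Under Repair) = 0.5657.
Starting from Under Repair, the probability is 0.5657.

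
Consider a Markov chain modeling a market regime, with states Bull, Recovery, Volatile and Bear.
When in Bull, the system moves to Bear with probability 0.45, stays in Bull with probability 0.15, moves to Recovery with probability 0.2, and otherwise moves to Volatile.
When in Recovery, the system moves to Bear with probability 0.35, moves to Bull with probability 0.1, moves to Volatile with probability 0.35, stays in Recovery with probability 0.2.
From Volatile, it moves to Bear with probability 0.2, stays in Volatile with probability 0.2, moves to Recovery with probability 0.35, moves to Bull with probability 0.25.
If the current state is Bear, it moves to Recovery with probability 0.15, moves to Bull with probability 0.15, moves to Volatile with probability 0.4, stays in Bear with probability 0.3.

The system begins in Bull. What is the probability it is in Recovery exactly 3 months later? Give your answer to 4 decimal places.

0.2324

Propagate the distribution vector 3 months from Bull.
After 0 months: (1.0000, 0.0000, 0.0000, 0.0000)
After 1 month: (0.1500, 0.2000, 0.2000, 0.4500)
After 2 months: (0.1600, 0.2075, 0.3200, 0.3125)
After 3 months: (0.1716, 0.2324, 0.2936, 0.3024)
P(in Recovery after 3 months) = 0.2324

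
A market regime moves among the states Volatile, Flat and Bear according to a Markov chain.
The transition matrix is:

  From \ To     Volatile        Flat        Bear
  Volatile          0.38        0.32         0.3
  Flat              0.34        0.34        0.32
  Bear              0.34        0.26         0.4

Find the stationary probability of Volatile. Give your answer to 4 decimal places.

Let the stationary distribution be π with π = πP and π_1 + π_2 + π_3 = 1.
π_1 = 0.38·π_1 + 0.34·π_2 + 0.34·π_3
π_2 = 0.32·π_1 + 0.34·π_2 + 0.26·π_3
Solving with the normalization constraint gives π = (0.3542, 0.3057, 0.3401).
So the stationary probability of Volatile is 0.3542.

0.3542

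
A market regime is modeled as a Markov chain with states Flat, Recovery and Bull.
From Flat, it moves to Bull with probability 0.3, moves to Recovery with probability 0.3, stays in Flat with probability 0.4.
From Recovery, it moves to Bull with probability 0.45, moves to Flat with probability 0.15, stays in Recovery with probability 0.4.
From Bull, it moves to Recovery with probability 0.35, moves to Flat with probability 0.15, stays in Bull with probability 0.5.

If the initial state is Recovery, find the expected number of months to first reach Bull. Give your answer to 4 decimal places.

Let t(s) be the expected number of months to first reach Bull from state s, with t(Bull) = 0. Conditioning on the first month:
t(Flat) = 1 + 0.4·t(Flat) + 0.3·t(Recovery)
t(Recovery) = 1 + 0.15·t(Flat) + 0.4·t(Recovery)
Solving: t(Flat) = 2.8571, t(Recovery) = 2.3810.
Expected months from Recovery to Bull: 2.3810.

2.3810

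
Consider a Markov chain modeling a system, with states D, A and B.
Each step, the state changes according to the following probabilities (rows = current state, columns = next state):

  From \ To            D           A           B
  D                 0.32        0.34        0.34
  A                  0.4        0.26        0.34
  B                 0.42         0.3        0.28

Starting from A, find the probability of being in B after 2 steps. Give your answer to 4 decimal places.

Sum over the intermediate state after 1 step:
P = P(A→D)·P(D→B) + P(A→A)·P(A→B) + P(A→B)·P(B→B)
  = 0.4×0.34 + 0.26×0.34 + 0.34×0.28
  = 0.1360 + 0.0884 + 0.0952 = 0.3196

0.3196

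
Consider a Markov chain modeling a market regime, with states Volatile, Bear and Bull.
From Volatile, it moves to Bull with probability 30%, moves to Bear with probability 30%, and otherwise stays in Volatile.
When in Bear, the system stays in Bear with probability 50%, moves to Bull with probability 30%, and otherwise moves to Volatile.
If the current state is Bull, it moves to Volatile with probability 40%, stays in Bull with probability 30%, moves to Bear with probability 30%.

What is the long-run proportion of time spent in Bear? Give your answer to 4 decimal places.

0.3750

Let the stationary distribution be π with π = πP and π_1 + π_2 + π_3 = 1.
π_1 = 0.4·π_1 + 0.2·π_2 + 0.4·π_3
π_2 = 0.3·π_1 + 0.5·π_2 + 0.3·π_3
Solving with the normalization constraint gives π = (0.3250, 0.3750, 0.3000).
So the stationary probability of Bear is 0.3750.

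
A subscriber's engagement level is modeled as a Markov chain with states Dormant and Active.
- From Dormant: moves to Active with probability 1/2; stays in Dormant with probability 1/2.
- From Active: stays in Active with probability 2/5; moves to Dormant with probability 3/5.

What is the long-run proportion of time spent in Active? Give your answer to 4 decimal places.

0.4545

Let the stationary distribution be π with π = πP and π_1 + π_2 = 1.
π_1 = 0.5·π_1 + 0.6·π_2
Solving with the normalization constraint gives π = (0.5455, 0.4545).
So the stationary probability of Active is 0.4545.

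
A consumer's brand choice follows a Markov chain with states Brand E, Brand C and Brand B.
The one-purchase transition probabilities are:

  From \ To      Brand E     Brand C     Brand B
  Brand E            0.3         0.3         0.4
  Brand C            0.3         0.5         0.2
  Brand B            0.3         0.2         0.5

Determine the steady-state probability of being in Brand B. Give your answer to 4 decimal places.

Let the stationary distribution be π with π = πP and π_1 + π_2 + π_3 = 1.
π_1 = 0.3·π_1 + 0.3·π_2 + 0.3·π_3
π_2 = 0.3·π_1 + 0.5·π_2 + 0.2·π_3
Solving with the normalization constraint gives π = (0.3000, 0.3286, 0.3714).
So the stationary probability of Brand B is 0.3714.

0.3714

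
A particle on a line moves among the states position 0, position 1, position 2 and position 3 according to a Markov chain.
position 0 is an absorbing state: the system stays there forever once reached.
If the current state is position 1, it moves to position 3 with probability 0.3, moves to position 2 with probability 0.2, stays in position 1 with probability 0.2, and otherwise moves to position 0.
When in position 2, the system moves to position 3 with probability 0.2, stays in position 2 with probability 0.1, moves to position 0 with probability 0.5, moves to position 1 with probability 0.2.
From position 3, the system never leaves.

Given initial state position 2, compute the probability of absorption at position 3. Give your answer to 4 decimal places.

0.3235

Let h(s) be the probability of absorption at position 3 starting from transient state s. Then h(position 3) = 1 and h(position 0) = 0. By first-step analysis:
h(position 1) = 0.3·0 + 0.2·h(position 1) + 0.2·h(position 2) + 0.3·1
h(position 2) = 0.5·0 + 0.2·h(position 1) + 0.1·h(position 2) + 0.2·1
Solving: h(position 1) = 0.4559, h(position 2) = 0.3235.
Starting from position 2, the probability is 0.3235.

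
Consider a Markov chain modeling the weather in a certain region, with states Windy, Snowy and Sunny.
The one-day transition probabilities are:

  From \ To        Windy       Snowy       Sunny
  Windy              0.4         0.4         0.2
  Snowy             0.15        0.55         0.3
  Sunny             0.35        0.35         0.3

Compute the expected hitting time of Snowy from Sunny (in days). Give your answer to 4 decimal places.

2.7143

Let t(s) be the expected number of days to first reach Snowy from state s, with t(Snowy) = 0. Conditioning on the first day:
t(Windy) = 1 + 0.4·t(Windy) + 0.2·t(Sunny)
t(Sunny) = 1 + 0.35·t(Windy) + 0.3·t(Sunny)
Solving: t(Windy) = 2.5714, t(Sunny) = 2.7143.
Expected days from Sunny to Snowy: 2.7143.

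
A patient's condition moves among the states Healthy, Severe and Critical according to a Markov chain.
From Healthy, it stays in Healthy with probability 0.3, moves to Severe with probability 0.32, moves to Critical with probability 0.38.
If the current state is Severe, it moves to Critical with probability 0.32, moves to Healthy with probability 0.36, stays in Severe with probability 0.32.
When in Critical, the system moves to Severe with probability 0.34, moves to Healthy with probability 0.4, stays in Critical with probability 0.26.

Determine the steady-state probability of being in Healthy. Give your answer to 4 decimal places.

Let the stationary distribution be π with π = πP and π_1 + π_2 + π_3 = 1.
π_1 = 0.3·π_1 + 0.36·π_2 + 0.4·π_3
π_2 = 0.32·π_1 + 0.32·π_2 + 0.34·π_3
Solving with the normalization constraint gives π = (0.3518, 0.3264, 0.3218).
So the stationary probability of Healthy is 0.3518.

0.3518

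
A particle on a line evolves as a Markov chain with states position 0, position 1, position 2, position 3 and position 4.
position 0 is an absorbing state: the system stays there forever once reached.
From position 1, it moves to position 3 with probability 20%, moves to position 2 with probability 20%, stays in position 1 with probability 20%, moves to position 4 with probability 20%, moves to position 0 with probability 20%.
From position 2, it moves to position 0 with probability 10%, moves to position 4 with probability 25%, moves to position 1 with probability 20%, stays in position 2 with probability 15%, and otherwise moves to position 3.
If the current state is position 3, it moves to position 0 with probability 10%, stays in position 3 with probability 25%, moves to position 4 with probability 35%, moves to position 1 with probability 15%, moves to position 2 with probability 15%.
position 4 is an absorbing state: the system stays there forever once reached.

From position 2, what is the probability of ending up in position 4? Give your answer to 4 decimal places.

0.6927

Let h(s) be the probability of absorption at position 4 starting from transient state s. Then h(position 4) = 1 and h(position 0) = 0. By first-step analysis:
h(position 1) = 0.2·0 + 0.2·h(position 1) + 0.2·h(position 2) + 0.2·h(position 3) + 0.2·1
h(position 2) = 0.1·0 + 0.2·h(position 1) + 0.15·h(position 2) + 0.3·h(position 3) + 0.25·1
h(position 3) = 0.1·0 + 0.15·h(position 1) + 0.15·h(position 2) + 0.25·h(position 3) + 0.35·1
Solving: h(position 1) = 0.6047, h(position 2) = 0.6927, h(position 3) = 0.7261.
Starting from position 2, the probability is 0.6927.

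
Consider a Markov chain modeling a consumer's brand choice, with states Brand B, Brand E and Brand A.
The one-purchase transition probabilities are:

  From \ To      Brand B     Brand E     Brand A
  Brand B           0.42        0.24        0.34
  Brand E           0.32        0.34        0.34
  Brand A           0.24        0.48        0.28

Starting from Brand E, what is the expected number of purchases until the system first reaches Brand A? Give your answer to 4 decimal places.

2.9412

Let t(s) be the expected number of purchases to first reach Brand A from state s, with t(Brand A) = 0. Conditioning on the first purchase:
t(Brand B) = 1 + 0.42·t(Brand B) + 0.24·t(Brand E)
t(Brand E) = 1 + 0.32·t(Brand B) + 0.34·t(Brand E)
Solving: t(Brand B) = 2.9412, t(Brand E) = 2.9412.
Expected purchases from Brand E to Brand A: 2.9412.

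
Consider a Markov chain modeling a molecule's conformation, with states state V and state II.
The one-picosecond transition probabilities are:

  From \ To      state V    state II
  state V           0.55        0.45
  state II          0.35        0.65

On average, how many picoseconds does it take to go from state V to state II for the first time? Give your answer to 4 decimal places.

2.2222

Let t(s) be the expected number of picoseconds to first reach state II from state s, with t(state II) = 0. Conditioning on the first picosecond:
t(state V) = 1 + 0.55·t(state V)
Solving: t(state V) = 2.2222.
Expected picoseconds from state V to state II: 2.2222.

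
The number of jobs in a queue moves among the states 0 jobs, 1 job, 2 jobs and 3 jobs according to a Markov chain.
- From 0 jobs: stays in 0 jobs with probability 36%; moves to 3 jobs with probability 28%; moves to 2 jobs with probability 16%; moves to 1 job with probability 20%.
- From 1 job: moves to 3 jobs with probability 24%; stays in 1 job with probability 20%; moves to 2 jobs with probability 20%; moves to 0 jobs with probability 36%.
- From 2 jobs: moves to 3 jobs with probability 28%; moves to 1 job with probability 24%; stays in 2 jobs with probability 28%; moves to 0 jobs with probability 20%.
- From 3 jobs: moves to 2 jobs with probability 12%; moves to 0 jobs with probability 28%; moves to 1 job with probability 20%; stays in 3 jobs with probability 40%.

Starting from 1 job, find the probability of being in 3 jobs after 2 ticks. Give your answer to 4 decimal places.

0.3008

Propagate the distribution vector 2 ticks from 1 job.
After 0 ticks: (0.0000, 1.0000, 0.0000, 0.0000)
After 1 tick: (0.3600, 0.2000, 0.2000, 0.2400)
After 2 ticks: (0.3088, 0.2080, 0.1824, 0.3008)
P(in 3 jobs after 2 ticks) = 0.3008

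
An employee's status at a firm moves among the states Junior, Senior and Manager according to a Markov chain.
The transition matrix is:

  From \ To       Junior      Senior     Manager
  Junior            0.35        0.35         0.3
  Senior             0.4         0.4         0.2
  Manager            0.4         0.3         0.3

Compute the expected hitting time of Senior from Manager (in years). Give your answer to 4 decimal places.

3.1343

Let t(s) be the expected number of years to first reach Senior from state s, with t(Senior) = 0. Conditioning on the first year:
t(Junior) = 1 + 0.35·t(Junior) + 0.3·t(Manager)
t(Manager) = 1 + 0.4·t(Junior) + 0.3·t(Manager)
Solving: t(Junior) = 2.9851, t(Manager) = 3.1343.
Expected years from Manager to Senior: 3.1343.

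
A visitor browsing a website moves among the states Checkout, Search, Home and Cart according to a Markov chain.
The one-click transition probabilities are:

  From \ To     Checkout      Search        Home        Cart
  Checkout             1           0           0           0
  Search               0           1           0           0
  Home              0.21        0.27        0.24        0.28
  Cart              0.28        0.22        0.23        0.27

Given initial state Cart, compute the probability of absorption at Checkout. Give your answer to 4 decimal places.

0.5324

Let h(s) be the probability of absorption at Checkout starting from transient state s. Then h(Checkout) = 1 and h(Search) = 0. By first-step analysis:
h(Home) = 0.21·1 + 0.27·0 + 0.24·h(Home) + 0.28·h(Cart)
h(Cart) = 0.28·1 + 0.22·0 + 0.23·h(Home) + 0.27·h(Cart)
Solving: h(Home) = 0.4725, h(Cart) = 0.5324.
Starting from Cart, the probability is 0.5324.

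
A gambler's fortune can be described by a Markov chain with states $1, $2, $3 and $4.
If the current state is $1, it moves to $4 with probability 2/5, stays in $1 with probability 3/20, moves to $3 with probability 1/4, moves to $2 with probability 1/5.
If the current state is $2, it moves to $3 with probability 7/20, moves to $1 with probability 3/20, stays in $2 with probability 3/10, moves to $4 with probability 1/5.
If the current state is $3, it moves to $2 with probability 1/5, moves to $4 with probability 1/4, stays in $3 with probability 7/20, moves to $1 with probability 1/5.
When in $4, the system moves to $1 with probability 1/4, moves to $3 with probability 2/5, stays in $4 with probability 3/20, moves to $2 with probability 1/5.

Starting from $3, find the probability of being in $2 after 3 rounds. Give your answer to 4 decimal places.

Propagate the distribution vector 3 rounds from $3.
After 0 rounds: (0.0000, 0.0000, 1.0000, 0.0000)
After 1 round: (0.2000, 0.2000, 0.3500, 0.2500)
After 2 rounds: (0.1925, 0.2200, 0.3425, 0.2450)
After 3 rounds: (0.1916, 0.2220, 0.3430, 0.2434)
P(in $2 after 3 rounds) = 0.2220

0.2220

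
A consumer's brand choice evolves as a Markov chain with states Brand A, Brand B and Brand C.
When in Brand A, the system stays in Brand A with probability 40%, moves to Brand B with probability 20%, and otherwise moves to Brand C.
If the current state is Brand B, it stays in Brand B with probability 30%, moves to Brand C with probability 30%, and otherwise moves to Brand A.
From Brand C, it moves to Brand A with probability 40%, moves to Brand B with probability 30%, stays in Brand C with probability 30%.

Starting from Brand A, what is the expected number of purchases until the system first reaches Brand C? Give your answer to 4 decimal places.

2.6471

Let t(s) be the expected number of purchases to first reach Brand C from state s, with t(Brand C) = 0. Conditioning on the first purchase:
t(Brand A) = 1 + 0.4·t(Brand A) + 0.2·t(Brand B)
t(Brand B) = 1 + 0.4·t(Brand A) + 0.3·t(Brand B)
Solving: t(Brand A) = 2.6471, t(Brand B) = 2.9412.
Expected purchases from Brand A to Brand C: 2.6471.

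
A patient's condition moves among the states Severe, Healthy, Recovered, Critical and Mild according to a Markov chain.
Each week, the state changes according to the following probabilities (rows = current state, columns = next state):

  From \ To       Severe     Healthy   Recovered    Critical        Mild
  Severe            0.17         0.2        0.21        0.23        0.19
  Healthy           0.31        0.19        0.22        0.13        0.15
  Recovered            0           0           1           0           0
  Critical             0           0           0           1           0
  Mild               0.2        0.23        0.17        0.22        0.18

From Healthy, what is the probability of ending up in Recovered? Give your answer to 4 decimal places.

0.5510

Let h(s) be the probability of absorption at Recovered starting from transient state s. Then h(Recovered) = 1 and h(Critical) = 0. By first-step analysis:
h(Severe) = 0.17·h(Severe) + 0.2·h(Healthy) + 0.21·1 + 0.23·0 + 0.19·h(Mild)
h(Healthy) = 0.31·h(Severe) + 0.19·h(Healthy) + 0.22·1 + 0.13·0 + 0.15·h(Mild)
h(Mild) = 0.2·h(Severe) + 0.23·h(Healthy) + 0.17·1 + 0.22·0 + 0.18·h(Mild)
Solving: h(Severe) = 0.4963, h(Healthy) = 0.5510, h(Mild) = 0.4829.
Starting from Healthy, the probability is 0.5510.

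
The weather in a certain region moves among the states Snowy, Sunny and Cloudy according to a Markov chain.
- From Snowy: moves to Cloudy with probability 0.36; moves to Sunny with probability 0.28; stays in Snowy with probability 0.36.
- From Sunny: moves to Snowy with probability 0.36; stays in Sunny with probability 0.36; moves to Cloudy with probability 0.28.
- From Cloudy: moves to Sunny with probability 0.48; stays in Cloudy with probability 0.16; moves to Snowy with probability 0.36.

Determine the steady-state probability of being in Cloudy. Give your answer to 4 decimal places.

0.2757

Let the stationary distribution be π with π = πP and π_1 + π_2 + π_3 = 1.
π_1 = 0.36·π_1 + 0.36·π_2 + 0.36·π_3
π_2 = 0.28·π_1 + 0.36·π_2 + 0.48·π_3
Solving with the normalization constraint gives π = (0.3600, 0.3643, 0.2757).
So the stationary probability of Cloudy is 0.2757.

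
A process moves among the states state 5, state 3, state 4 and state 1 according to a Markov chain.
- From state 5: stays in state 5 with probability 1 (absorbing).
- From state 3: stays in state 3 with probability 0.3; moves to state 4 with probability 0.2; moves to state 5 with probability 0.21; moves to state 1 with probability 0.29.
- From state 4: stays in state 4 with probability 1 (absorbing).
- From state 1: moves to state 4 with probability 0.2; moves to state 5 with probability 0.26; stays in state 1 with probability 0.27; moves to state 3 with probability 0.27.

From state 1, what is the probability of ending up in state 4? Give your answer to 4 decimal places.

Let h(s) be the probability of absorption at state 4 starting from transient state s. Then h(state 4) = 1 and h(state 5) = 0. By first-step analysis:
h(state 3) = 0.21·0 + 0.3·h(state 3) + 0.2·1 + 0.29·h(state 1)
h(state 1) = 0.26·0 + 0.27·h(state 3) + 0.2·1 + 0.27·h(state 1)
Solving: h(state 3) = 0.4715, h(state 1) = 0.4483.
Starting from state 1, the probability is 0.4483.

0.4483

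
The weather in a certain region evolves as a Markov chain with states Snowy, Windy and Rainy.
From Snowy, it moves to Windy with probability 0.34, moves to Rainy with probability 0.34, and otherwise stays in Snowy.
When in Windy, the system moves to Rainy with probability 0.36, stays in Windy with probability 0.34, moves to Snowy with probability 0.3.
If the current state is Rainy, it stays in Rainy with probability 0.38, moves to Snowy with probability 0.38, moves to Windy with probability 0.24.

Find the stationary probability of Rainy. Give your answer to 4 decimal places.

Let the stationary distribution be π with π = πP and π_1 + π_2 + π_3 = 1.
π_1 = 0.32·π_1 + 0.3·π_2 + 0.38·π_3
π_2 = 0.34·π_1 + 0.34·π_2 + 0.24·π_3
Solving with the normalization constraint gives π = (0.3356, 0.3040, 0.3605).
So the stationary probability of Rainy is 0.3605.

0.3605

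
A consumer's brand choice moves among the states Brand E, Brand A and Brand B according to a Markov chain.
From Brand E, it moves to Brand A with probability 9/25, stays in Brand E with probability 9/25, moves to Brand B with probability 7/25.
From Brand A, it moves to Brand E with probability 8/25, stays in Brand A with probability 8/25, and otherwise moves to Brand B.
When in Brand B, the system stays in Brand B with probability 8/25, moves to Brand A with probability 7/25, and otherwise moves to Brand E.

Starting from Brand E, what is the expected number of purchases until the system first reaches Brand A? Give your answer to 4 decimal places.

Let t(s) be the expected number of purchases to first reach Brand A from state s, with t(Brand A) = 0. Conditioning on the first purchase:
t(Brand E) = 1 + 0.36·t(Brand E) + 0.28·t(Brand B)
t(Brand B) = 1 + 0.4·t(Brand E) + 0.32·t(Brand B)
Solving: t(Brand E) = 2.9703, t(Brand B) = 3.2178.
Expected purchases from Brand E to Brand A: 2.9703.

2.9703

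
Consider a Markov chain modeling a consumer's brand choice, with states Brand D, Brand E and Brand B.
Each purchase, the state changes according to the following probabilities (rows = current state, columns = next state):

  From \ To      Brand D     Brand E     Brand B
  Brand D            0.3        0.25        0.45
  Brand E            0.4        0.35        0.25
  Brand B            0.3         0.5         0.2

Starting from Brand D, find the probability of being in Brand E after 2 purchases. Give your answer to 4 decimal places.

0.3875

Sum over the intermediate state after 1 purchase:
P = P(Brand D→Brand D)·P(Brand D→Brand E) + P(Brand D→Brand E)·P(Brand E→Brand E) + P(Brand D→Brand B)·P(Brand B→Brand E)
  = 0.3×0.25 + 0.25×0.35 + 0.45×0.5
  = 0.0750 + 0.0875 + 0.2250 = 0.3875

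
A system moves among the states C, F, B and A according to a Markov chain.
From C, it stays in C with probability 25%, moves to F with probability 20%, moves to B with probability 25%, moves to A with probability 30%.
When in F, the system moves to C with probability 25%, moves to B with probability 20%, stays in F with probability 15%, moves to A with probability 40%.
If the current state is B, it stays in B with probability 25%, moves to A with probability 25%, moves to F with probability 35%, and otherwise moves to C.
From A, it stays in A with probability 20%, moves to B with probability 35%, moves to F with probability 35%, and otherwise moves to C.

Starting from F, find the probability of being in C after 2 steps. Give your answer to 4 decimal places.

Propagate the distribution vector 2 steps from F.
After 0 steps: (0.0000, 1.0000, 0.0000, 0.0000)
After 1 step: (0.2500, 0.1500, 0.2000, 0.4000)
After 2 steps: (0.1700, 0.2825, 0.2825, 0.2650)
P(in C after 2 steps) = 0.1700

0.1700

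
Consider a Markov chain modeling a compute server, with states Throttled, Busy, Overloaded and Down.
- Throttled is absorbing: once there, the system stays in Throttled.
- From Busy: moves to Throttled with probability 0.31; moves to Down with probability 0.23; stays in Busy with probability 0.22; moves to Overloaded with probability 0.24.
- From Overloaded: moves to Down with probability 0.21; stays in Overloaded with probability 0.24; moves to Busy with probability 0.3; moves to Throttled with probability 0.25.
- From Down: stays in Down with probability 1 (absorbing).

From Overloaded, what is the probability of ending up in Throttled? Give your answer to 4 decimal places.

0.5530

Let h(s) be the probability of absorption at Throttled starting from transient state s. Then h(Throttled) = 1 and h(Down) = 0. By first-step analysis:
h(Busy) = 0.31·1 + 0.22·h(Busy) + 0.24·h(Overloaded) + 0.23·0
h(Overloaded) = 0.25·1 + 0.3·h(Busy) + 0.24·h(Overloaded) + 0.21·0
Solving: h(Busy) = 0.5676, h(Overloaded) = 0.5530.
Starting from Overloaded, the probability is 0.5530.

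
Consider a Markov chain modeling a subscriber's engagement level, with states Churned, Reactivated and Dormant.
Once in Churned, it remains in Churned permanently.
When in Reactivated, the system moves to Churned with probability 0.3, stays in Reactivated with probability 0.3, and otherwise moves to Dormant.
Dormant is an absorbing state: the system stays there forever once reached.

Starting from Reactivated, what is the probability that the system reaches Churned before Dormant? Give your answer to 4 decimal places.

Let h(s) be the probability of absorption at Churned starting from transient state s. Then h(Churned) = 1 and h(Dormant) = 0. By first-step analysis:
h(Reactivated) = 0.3·1 + 0.3·h(Reactivated) + 0.4·0
Solving: h(Reactivated) = 0.4286.
Starting from Reactivated, the probability is 0.4286.

0.4286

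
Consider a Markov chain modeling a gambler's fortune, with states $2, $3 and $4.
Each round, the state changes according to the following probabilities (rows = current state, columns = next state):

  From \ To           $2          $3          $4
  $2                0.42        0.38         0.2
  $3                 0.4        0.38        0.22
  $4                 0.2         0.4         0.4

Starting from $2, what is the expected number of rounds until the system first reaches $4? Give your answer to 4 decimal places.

4.8170

Let t(s) be the expected number of rounds to first reach $4 from state s, with t($4) = 0. Conditioning on the first round:
t($2) = 1 + 0.42·t($2) + 0.38·t($3)
t($3) = 1 + 0.4·t($2) + 0.38·t($3)
Solving: t($2) = 4.8170, t($3) = 4.7206.
Expected rounds from $2 to $4: 4.8170.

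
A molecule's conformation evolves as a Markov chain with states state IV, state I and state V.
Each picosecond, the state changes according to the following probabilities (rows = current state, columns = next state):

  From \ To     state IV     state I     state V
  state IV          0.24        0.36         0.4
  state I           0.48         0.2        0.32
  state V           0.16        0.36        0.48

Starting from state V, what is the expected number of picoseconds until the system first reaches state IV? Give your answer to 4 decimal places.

3.8564

Let t(s) be the expected number of picoseconds to first reach state IV from state s, with t(state IV) = 0. Conditioning on the first picosecond:
t(state I) = 1 + 0.2·t(state I) + 0.32·t(state V)
t(state V) = 1 + 0.36·t(state I) + 0.48·t(state V)
Solving: t(state I) = 2.7926, t(state V) = 3.8564.
Expected picoseconds from state V to state IV: 3.8564.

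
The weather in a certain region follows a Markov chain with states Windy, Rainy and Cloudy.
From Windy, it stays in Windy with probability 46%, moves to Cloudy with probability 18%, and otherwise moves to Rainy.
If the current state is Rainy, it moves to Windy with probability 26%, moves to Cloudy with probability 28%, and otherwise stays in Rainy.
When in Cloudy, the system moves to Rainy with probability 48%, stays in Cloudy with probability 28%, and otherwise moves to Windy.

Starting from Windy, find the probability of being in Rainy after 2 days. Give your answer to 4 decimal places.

0.4176

Sum over the intermediate state after 1 day:
P = P(Windy→Windy)·P(Windy→Rainy) + P(Windy→Rainy)·P(Rainy→Rainy) + P(Windy→Cloudy)·P(Cloudy→Rainy)
  = 0.46×0.36 + 0.36×0.46 + 0.18×0.48
  = 0.1656 + 0.1656 + 0.0864 = 0.4176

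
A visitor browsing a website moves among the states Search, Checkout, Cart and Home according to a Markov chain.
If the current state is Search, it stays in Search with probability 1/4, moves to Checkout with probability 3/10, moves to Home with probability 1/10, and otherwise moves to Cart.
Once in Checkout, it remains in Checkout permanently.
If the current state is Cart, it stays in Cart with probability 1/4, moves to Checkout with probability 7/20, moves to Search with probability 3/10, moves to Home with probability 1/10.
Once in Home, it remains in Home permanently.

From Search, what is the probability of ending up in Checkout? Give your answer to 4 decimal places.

Let h(s) be the probability of absorption at Checkout starting from transient state s. Then h(Checkout) = 1 and h(Home) = 0. By first-step analysis:
h(Search) = 0.25·h(Search) + 0.3·1 + 0.35·h(Cart) + 0.1·0
h(Cart) = 0.3·h(Search) + 0.35·1 + 0.25·h(Cart) + 0.1·0
Solving: h(Search) = 0.7596, h(Cart) = 0.7705.
Starting from Search, the probability is 0.7596.

0.7596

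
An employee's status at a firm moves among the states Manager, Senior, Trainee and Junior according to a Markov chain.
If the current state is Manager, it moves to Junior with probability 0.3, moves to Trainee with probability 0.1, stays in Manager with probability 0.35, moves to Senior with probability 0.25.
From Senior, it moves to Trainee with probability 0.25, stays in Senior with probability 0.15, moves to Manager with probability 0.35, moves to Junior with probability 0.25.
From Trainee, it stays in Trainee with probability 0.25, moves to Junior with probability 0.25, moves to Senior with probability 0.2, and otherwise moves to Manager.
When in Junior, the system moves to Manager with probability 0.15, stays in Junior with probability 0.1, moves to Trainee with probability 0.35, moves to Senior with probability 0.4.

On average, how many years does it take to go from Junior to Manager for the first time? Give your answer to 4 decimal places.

4.0223

Let t(s) be the expected number of years to first reach Manager from state s, with t(Manager) = 0. Conditioning on the first year:
t(Senior) = 1 + 0.15·t(Senior) + 0.25·t(Trainee) + 0.25·t(Junior)
t(Trainee) = 1 + 0.2·t(Senior) + 0.25·t(Trainee) + 0.25·t(Junior)
t(Junior) = 1 + 0.4·t(Senior) + 0.35·t(Trainee) + 0.1·t(Junior)
Solving: t(Senior) = 3.4137, t(Trainee) = 3.5844, t(Junior) = 4.0223.
Expected years from Junior to Manager: 4.0223.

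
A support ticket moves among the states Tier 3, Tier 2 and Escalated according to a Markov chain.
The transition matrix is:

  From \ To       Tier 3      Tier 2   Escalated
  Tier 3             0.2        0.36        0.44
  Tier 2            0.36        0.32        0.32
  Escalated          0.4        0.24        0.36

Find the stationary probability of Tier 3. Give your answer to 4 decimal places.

Let the stationary distribution be π with π = πP and π_1 + π_2 + π_3 = 1.
π_1 = 0.2·π_1 + 0.36·π_2 + 0.4·π_3
π_2 = 0.36·π_1 + 0.32·π_2 + 0.24·π_3
Solving with the normalization constraint gives π = (0.3232, 0.3030, 0.3737).
So the stationary probability of Tier 3 is 0.3232.

0.3232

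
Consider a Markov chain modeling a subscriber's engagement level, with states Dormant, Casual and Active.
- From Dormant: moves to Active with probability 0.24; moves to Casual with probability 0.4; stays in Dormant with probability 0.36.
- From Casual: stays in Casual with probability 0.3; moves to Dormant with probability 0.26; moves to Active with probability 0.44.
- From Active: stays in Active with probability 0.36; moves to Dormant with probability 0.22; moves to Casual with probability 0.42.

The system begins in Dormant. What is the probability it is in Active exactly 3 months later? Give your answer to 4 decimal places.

0.3548

Propagate the distribution vector 3 months from Dormant.
After 0 months: (1.0000, 0.0000, 0.0000)
After 1 month: (0.3600, 0.4000, 0.2400)
After 2 months: (0.2864, 0.3648, 0.3488)
After 3 months: (0.2747, 0.3705, 0.3548)
P(in Active after 3 months) = 0.3548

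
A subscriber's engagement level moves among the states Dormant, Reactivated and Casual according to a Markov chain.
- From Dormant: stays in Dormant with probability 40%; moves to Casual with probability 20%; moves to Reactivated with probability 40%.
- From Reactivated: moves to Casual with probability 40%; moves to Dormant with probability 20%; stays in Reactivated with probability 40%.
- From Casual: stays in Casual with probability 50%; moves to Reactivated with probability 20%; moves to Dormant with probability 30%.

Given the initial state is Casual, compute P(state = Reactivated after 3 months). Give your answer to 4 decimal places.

Propagate the distribution vector 3 months from Casual.
After 0 months: (0.0000, 0.0000, 1.0000)
After 1 month: (0.3000, 0.2000, 0.5000)
After 2 months: (0.3100, 0.3000, 0.3900)
After 3 months: (0.3010, 0.3220, 0.3770)
P(in Reactivated after 3 months) = 0.3220

0.3220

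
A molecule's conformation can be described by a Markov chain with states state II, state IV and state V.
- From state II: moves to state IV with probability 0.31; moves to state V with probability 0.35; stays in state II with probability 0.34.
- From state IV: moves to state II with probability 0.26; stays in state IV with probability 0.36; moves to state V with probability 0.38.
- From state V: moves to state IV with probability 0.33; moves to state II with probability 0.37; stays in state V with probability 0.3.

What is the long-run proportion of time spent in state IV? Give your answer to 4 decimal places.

Let the stationary distribution be π with π = πP and π_1 + π_2 + π_3 = 1.
π_1 = 0.34·π_1 + 0.26·π_2 + 0.37·π_3
π_2 = 0.31·π_1 + 0.36·π_2 + 0.33·π_3
Solving with the normalization constraint gives π = (0.3236, 0.3335, 0.3429).
So the stationary probability of state IV is 0.3335.

0.3335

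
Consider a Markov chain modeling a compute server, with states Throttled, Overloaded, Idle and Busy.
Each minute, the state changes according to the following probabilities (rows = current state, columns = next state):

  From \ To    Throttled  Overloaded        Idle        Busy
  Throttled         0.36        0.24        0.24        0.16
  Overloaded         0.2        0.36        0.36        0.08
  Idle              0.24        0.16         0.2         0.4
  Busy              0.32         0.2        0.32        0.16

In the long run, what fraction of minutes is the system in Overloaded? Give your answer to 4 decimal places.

Let the stationary distribution be π with π = πP and π_1 + π_2 + π_3 + π_4 = 1.
π_1 = 0.36·π_1 + 0.2·π_2 + 0.24·π_3 + 0.32·π_4
π_2 = 0.24·π_1 + 0.36·π_2 + 0.16·π_3 + 0.2·π_4
π_3 = 0.24·π_1 + 0.36·π_2 + 0.2·π_3 + 0.32·π_4
Solving with the normalization constraint gives π = (0.2807, 0.2384, 0.2742, 0.2067).
So the stationary probability of Overloaded is 0.2384.

0.2384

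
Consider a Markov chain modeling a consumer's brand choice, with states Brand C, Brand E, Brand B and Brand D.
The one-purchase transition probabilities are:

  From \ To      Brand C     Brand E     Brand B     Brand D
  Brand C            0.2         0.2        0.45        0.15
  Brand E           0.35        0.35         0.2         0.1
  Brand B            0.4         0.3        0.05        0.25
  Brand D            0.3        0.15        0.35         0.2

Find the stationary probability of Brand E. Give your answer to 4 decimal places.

0.2562

Let the stationary distribution be π with π = πP and π_1 + π_2 + π_3 + π_4 = 1.
π_1 = 0.2·π_1 + 0.35·π_2 + 0.4·π_3 + 0.3·π_4
π_2 = 0.2·π_1 + 0.35·π_2 + 0.3·π_3 + 0.15·π_4
π_3 = 0.45·π_1 + 0.2·π_2 + 0.05·π_3 + 0.35·π_4
Solving with the normalization constraint gives π = (0.3083, 0.2562, 0.2634, 0.1721).
So the stationary probability of Brand E is 0.2562.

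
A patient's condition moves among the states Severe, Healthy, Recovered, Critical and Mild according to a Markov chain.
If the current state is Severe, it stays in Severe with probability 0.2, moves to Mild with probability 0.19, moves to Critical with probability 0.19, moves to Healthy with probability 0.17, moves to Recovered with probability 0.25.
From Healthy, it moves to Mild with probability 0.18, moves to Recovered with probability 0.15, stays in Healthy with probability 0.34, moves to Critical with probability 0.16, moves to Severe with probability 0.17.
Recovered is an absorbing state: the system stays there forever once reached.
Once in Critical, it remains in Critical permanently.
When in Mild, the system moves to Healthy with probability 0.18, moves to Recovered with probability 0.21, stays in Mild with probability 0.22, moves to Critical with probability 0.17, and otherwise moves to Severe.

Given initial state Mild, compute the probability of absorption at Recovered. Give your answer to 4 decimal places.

Let h(s) be the probability of absorption at Recovered starting from transient state s. Then h(Recovered) = 1 and h(Critical) = 0. By first-step analysis:
h(Severe) = 0.2·h(Severe) + 0.17·h(Healthy) + 0.25·1 + 0.19·0 + 0.19·h(Mild)
h(Healthy) = 0.17·h(Severe) + 0.34·h(Healthy) + 0.15·1 + 0.16·0 + 0.18·h(Mild)
h(Mild) = 0.22·h(Severe) + 0.18·h(Healthy) + 0.21·1 + 0.17·0 + 0.22·h(Mild)
Solving: h(Severe) = 0.5518, h(Healthy) = 0.5179, h(Mild) = 0.5444.
Starting from Mild, the probability is 0.5444.

0.5444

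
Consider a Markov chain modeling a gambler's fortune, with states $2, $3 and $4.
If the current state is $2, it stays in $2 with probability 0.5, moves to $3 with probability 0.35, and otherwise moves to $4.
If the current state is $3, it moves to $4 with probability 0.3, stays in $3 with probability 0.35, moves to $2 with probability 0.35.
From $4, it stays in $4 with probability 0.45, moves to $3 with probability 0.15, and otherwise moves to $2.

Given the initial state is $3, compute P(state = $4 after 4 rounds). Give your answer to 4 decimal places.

0.2781

Propagate the distribution vector 4 rounds from $3.
After 0 rounds: (0.0000, 1.0000, 0.0000)
After 1 round: (0.3500, 0.3500, 0.3000)
After 2 rounds: (0.4175, 0.2900, 0.2925)
After 3 rounds: (0.4273, 0.2915, 0.2813)
After 4 rounds: (0.4282, 0.2938, 0.2781)
P(in $4 after 4 rounds) = 0.2781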